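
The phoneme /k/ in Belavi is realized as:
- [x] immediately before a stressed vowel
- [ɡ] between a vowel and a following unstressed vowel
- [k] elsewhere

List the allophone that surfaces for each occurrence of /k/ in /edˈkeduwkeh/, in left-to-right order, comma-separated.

Occurrence 1 (position 3): immediately before a stressed vowel → [x].
Occurrence 2 (position 8): no conditioning environment matches → elsewhere allophone [k].

[x], [k]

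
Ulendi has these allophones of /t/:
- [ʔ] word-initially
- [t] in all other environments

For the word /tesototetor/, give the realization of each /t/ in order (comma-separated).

Occurrence 1 (position 1): word-initially → [ʔ].
Occurrence 2 (position 5): no conditioning environment matches → elsewhere allophone [t].
Occurrence 3 (position 7): no conditioning environment matches → elsewhere allophone [t].
Occurrence 4 (position 9): no conditioning environment matches → elsewhere allophone [t].

[ʔ], [t], [t], [t]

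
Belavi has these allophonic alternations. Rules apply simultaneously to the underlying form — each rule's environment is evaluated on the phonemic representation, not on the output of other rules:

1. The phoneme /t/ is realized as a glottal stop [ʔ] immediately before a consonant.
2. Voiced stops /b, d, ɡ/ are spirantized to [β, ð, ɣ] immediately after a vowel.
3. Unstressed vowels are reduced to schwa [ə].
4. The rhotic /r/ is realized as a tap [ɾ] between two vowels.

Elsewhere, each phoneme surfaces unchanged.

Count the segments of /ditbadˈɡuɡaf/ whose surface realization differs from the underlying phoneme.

6

Segments that undergo a rule: /i/ → [ə] (rule 3); /t/ → [ʔ] (rule 1); /a/ → [ə] (rule 3); /d/ → [ð] (rule 2); /ɡ/ → [ɣ] (rule 2); /a/ → [ə] (rule 3).
All other segments surface unchanged.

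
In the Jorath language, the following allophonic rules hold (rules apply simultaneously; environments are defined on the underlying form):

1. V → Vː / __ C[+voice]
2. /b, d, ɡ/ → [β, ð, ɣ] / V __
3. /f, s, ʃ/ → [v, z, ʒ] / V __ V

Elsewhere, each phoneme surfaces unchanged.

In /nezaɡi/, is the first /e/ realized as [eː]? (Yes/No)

/e/ (between /n/ and /z/) occurs before a voiced consonant → [eː] by rule 1.
The actual realization is [eː], which matches [eː].

Yes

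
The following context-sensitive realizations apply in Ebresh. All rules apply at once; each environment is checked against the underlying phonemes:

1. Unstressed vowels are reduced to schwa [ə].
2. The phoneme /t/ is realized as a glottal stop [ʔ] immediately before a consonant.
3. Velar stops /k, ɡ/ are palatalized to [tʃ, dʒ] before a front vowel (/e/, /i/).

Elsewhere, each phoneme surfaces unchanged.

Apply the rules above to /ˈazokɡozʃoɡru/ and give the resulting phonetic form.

[ˈazəkɡəzʃəɡrə]

/a/ — word-initial; rule 1 does not apply here → [a].
/o/ meets the environment for rule 1 (in an unstressed syllable) → [ə].
/k/ (between /o/ and /ɡ/) fails the environment for rule 3, so it stays [k].
/ɡ/ (between /k/ and /o/) fails the environment for rule 3, so it stays [ɡ].
Rule 1 applies to /o/ (between /ɡ/ and /z/: in an unstressed syllable) → [ə].
/o/ (between /ʃ/ and /ɡ/) occurs in an unstressed syllable → [ə] by rule 1.
/ɡ/ — between /o/ and /r/; rule 3 does not apply here → [ɡ].
/u/ — word-final, in an unstressed syllable — surfaces as [ə] (rule 1).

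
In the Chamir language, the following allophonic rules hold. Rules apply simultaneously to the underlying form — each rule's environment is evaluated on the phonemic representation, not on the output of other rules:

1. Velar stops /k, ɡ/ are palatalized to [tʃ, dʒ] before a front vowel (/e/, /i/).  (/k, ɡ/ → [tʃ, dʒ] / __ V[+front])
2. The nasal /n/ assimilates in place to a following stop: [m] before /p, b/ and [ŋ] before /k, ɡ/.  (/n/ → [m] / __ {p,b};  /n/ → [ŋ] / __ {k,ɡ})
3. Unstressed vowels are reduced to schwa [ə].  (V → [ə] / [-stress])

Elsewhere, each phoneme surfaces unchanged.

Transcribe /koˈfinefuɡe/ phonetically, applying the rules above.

/k/ — word-initial; rule 1 does not apply here → [k].
Rule 3 applies to /o/ (between /k/ and /f/: in an unstressed syllable) → [ə].
/f/ (between /o/ and /i/) is unaffected → [f].
/i/ (between /f/ and /n/) fails the environment for rule 3, so it stays [i].
/n/ (between /i/ and /e/): rule 2 targets it, but not before a labial or velar stop → unchanged [n].
/e/ (between /n/ and /f/) occurs in an unstressed syllable → [ə] by rule 3.
/f/ stays [f].
/u/ meets the environment for rule 3 (in an unstressed syllable) → [ə].
/ɡ/ meets the environment for rule 1 (before a front vowel) → [dʒ].
/e/ meets the environment for rule 3 (in an unstressed syllable) → [ə].

[kəˈfinəfədʒə]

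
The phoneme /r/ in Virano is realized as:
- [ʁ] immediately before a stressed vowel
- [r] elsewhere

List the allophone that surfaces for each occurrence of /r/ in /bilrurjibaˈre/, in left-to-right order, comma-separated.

[r], [r], [ʁ]

Occurrence 1 (position 4): no conditioning environment matches → elsewhere allophone [r].
Occurrence 2 (position 6): no conditioning environment matches → elsewhere allophone [r].
Occurrence 3 (position 11): immediately before a stressed vowel → [ʁ].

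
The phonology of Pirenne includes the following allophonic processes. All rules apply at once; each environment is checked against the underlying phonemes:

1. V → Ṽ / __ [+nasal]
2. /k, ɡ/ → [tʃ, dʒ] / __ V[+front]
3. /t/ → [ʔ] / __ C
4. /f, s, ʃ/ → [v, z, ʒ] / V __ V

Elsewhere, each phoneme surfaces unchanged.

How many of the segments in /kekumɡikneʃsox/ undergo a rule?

Segments that undergo a rule: /k/ → [tʃ] (rule 2); /u/ → [ũ] (rule 1); /ɡ/ → [dʒ] (rule 2).
All other segments surface unchanged.

3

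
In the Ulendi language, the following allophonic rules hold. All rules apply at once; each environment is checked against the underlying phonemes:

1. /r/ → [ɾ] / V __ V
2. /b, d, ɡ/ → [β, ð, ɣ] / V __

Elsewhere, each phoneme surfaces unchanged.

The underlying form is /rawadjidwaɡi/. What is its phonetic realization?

[rawaðjiðwaɣi]

/r/ — word-initial; rule 1 does not apply here → [r].
/a/ (between /r/ and /w/) is unaffected → [a].
/w/ (between /a/ and /a/): no rule targets it → [w].
/a/ — not in any rule's target class → [a].
/d/ (between /a/ and /j/) occurs immediately after a vowel → [ð] by rule 2.
/j/ stays [j].
/i/ stays [i].
/d/ (between /i/ and /w/) occurs immediately after a vowel → [ð] by rule 2.
/w/ stays [w].
/a/ (between /w/ and /ɡ/): no rule targets it → [a].
/ɡ/ — between /a/ and /i/, immediately after a vowel — surfaces as [ɣ] (rule 2).
/i/ (word-final): no rule targets it → [i].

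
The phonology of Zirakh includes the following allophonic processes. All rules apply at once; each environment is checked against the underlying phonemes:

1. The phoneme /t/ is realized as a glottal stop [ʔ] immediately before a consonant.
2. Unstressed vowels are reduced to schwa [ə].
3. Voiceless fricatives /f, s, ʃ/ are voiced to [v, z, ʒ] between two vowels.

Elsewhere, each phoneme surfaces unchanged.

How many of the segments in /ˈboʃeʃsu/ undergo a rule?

Segments that undergo a rule: /ʃ/ → [ʒ] (rule 3); /e/ → [ə] (rule 2); /u/ → [ə] (rule 2).
All other segments surface unchanged.

3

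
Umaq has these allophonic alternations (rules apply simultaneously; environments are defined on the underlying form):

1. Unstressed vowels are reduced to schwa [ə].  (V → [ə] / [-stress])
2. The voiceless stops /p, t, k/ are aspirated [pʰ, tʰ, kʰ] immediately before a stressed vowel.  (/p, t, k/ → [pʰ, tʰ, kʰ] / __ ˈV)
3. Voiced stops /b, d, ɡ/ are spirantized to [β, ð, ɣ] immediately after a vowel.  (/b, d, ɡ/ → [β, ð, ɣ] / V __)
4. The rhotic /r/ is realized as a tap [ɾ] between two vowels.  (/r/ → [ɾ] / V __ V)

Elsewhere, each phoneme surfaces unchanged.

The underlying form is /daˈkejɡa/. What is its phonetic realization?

/d/ (word-initial) fails the environment for rule 3, so it stays [d].
Rule 1 applies to /a/ (between /d/ and /k/: in an unstressed syllable) → [ə].
/k/ meets the environment for rule 2 (immediately before a stressed vowel) → [kʰ].
/e/ (between /k/ and /j/): rule 1 targets it, but not in an unstressed syllable → unchanged [e].
/j/ stays [j].
/ɡ/ (between /j/ and /a/) is in the target of rule 3 but the environment (immediately after a vowel) is not met → [ɡ].
/a/ (word-final) occurs in an unstressed syllable → [ə] by rule 1.

[dəˈkʰejɡə]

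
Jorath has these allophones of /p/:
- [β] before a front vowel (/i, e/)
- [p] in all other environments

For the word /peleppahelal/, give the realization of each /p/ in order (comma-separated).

[β], [p], [p]

Occurrence 1 (position 1): before a front vowel (/i, e/) → [β].
Occurrence 2 (position 5): no conditioning environment matches → elsewhere allophone [p].
Occurrence 3 (position 6): no conditioning environment matches → elsewhere allophone [p].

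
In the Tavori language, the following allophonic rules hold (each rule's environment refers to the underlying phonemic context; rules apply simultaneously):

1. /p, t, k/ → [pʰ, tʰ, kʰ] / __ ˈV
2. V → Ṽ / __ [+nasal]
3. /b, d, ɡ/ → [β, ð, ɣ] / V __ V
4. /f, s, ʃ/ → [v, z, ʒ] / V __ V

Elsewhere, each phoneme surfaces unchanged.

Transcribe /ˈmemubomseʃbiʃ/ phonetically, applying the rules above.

/e/ — between /m/ and /m/, before a nasal consonant — surfaces as [ẽ] (rule 2).
/u/ — between /m/ and /b/; rule 2 does not apply here → [u].
/b/ (between /u/ and /o/): between two vowels, so rule 3 applies → [β].
/o/ — between /b/ and /m/, before a nasal consonant — surfaces as [õ] (rule 2).
/s/ (between /m/ and /e/): rule 4 targets it, but not between two vowels → unchanged [s].
/e/ — between /s/ and /ʃ/; rule 2 does not apply here → [e].
/ʃ/ — between /e/ and /b/; rule 4 does not apply here → [ʃ].
/b/ (between /ʃ/ and /i/) is in the target of rule 3 but the environment (between two vowels) is not met → [b].
/i/ (between /b/ and /ʃ/): rule 2 targets it, but not before a nasal consonant → unchanged [i].
/ʃ/ — word-final; rule 4 does not apply here → [ʃ].

[ˈmẽmuβõmseʃbiʃ]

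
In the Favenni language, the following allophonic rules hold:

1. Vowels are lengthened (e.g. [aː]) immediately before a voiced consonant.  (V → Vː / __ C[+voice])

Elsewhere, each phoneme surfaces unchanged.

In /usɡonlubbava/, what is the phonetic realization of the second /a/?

/a/ (word-final) fails the environment for rule 1, so it stays [a].

[a]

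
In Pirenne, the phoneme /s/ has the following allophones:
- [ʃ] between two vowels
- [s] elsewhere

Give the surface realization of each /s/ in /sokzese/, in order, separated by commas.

Occurrence 1 (position 1): no conditioning environment matches → elsewhere allophone [s].
Occurrence 2 (position 6): between two vowels → [ʃ].

[s], [ʃ]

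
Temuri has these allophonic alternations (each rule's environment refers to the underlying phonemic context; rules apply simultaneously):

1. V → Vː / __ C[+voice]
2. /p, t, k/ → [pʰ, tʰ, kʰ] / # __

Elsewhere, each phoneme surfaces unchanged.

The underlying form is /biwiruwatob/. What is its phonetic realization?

[biːwiːruːwatoːb]

/b/ — not in any rule's target class → [b].
/i/ meets the environment for rule 1 (before a voiced consonant) → [iː].
/w/ (between /i/ and /i/) is unaffected → [w].
/i/ (between /w/ and /r/) occurs before a voiced consonant → [iː] by rule 1.
/r/ — not in any rule's target class → [r].
/u/ meets the environment for rule 1 (before a voiced consonant) → [uː].
/w/ — not in any rule's target class → [w].
/a/ (between /w/ and /t/): rule 1 targets it, but not before a voiced consonant → unchanged [a].
/t/ — between /a/ and /o/; rule 2 does not apply here → [t].
/o/ — between /t/ and /b/, before a voiced consonant — surfaces as [oː] (rule 1).
/b/ stays [b].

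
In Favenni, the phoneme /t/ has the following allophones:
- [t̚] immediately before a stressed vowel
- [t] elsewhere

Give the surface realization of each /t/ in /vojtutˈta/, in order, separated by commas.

Occurrence 1 (position 4): no conditioning environment matches → elsewhere allophone [t].
Occurrence 2 (position 6): no conditioning environment matches → elsewhere allophone [t].
Occurrence 3 (position 7): immediately before a stressed vowel → [t̚].

[t], [t], [t̚]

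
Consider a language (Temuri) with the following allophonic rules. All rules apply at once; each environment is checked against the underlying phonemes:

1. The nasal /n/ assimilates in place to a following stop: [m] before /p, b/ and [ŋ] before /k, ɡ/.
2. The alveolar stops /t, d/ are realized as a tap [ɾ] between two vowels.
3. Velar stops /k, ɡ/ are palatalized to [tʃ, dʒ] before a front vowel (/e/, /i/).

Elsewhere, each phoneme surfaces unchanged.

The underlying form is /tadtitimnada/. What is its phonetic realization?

[tadtiɾimnaɾa]

/t/ — word-initial; rule 2 does not apply here → [t].
/a/ stays [a].
/d/ (between /a/ and /t/): rule 2 targets it, but not between two vowels → unchanged [d].
/t/ (between /d/ and /i/) is in the target of rule 2 but the environment (between two vowels) is not met → [t].
/i/ — not in any rule's target class → [i].
/t/ — between /i/ and /i/, between two vowels — surfaces as [ɾ] (rule 2).
/i/ — not in any rule's target class → [i].
/m/ (between /i/ and /n/) is unaffected → [m].
/n/ (between /m/ and /a/) is in the target of rule 1 but the environment (before a labial or velar stop) is not met → [n].
/a/ (between /n/ and /d/) is unaffected → [a].
/d/ meets the environment for rule 2 (between two vowels) → [ɾ].
/a/ — not in any rule's target class → [a].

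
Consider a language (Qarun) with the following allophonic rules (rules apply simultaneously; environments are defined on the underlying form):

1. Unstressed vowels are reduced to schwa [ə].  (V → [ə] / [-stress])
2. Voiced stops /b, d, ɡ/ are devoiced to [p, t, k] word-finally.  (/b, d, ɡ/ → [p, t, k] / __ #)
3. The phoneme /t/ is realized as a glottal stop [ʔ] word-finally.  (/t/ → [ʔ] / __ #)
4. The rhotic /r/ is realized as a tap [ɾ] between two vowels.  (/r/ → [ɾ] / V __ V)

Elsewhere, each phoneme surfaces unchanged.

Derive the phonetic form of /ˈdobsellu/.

/d/ — word-initial; rule 2 does not apply here → [d].
/o/ (between /d/ and /b/): rule 1 targets it, but not in an unstressed syllable → unchanged [o].
/b/ (between /o/ and /s/): rule 2 targets it, but not word-finally → unchanged [b].
/s/ (between /b/ and /e/) is unaffected → [s].
/e/ — between /s/ and /l/, in an unstressed syllable — surfaces as [ə] (rule 1).
/l/ (between /e/ and /l/) is unaffected → [l].
/l/ — not in any rule's target class → [l].
/u/ — word-final, in an unstressed syllable — surfaces as [ə] (rule 1).

[ˈdobsəllə]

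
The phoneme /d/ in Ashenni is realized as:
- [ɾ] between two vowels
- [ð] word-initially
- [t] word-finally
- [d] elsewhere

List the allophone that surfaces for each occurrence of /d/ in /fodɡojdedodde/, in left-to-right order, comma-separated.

Occurrence 1 (position 3): no conditioning environment matches → elsewhere allophone [d].
Occurrence 2 (position 7): no conditioning environment matches → elsewhere allophone [d].
Occurrence 3 (position 9): between two vowels → [ɾ].
Occurrence 4 (position 11): no conditioning environment matches → elsewhere allophone [d].
Occurrence 5 (position 12): no conditioning environment matches → elsewhere allophone [d].

[d], [d], [ɾ], [d], [d]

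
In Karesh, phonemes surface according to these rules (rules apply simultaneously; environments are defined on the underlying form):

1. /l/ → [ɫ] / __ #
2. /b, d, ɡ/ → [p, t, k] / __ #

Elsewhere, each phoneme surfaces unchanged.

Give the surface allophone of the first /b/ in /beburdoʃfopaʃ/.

[b]

/b/ (word-initial) fails the environment for rule 2, so it stays [b].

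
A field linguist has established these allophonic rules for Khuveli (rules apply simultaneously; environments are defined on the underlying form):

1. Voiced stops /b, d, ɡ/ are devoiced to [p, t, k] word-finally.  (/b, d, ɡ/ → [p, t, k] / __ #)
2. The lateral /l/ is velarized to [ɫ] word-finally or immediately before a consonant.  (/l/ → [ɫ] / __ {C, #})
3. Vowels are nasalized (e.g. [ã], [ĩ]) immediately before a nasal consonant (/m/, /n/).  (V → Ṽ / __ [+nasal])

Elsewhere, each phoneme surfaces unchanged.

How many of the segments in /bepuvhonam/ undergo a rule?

2

Segments that undergo a rule: /o/ → [õ] (rule 3); /a/ → [ã] (rule 3).
All other segments surface unchanged.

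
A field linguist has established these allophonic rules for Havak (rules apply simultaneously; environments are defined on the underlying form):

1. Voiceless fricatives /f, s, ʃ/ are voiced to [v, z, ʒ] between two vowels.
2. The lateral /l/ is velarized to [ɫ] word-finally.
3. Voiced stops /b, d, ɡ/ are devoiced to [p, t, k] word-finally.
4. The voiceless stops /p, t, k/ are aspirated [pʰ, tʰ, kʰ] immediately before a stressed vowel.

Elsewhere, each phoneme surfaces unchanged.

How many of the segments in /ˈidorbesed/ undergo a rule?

Segments that undergo a rule: /s/ → [z] (rule 1); /d/ → [t] (rule 3).
All other segments surface unchanged.

2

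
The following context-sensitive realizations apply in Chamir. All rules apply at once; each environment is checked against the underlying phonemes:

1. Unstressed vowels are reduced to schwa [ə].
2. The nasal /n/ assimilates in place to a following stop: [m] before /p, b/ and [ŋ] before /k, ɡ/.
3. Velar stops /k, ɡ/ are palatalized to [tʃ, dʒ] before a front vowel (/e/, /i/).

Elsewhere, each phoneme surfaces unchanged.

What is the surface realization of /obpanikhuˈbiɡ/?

/o/ (word-initial) occurs in an unstressed syllable → [ə] by rule 1.
/a/ — between /p/ and /n/, in an unstressed syllable — surfaces as [ə] (rule 1).
/n/ — between /a/ and /i/; rule 2 does not apply here → [n].
/i/ meets the environment for rule 1 (in an unstressed syllable) → [ə].
/k/ — between /i/ and /h/; rule 3 does not apply here → [k].
Rule 1 applies to /u/ (between /h/ and /b/: in an unstressed syllable) → [ə].
/i/ (between /b/ and /ɡ/) is in the target of rule 1 but the environment (in an unstressed syllable) is not met → [i].
/ɡ/ (word-final) fails the environment for rule 3, so it stays [ɡ].

[əbpənəkhəˈbiɡ]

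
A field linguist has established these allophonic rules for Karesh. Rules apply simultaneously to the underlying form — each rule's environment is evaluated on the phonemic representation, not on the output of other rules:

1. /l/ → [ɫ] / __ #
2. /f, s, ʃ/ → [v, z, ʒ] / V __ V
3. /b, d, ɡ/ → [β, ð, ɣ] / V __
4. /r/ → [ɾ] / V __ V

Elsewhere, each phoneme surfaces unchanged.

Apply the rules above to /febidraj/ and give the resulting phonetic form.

/f/ (word-initial) fails the environment for rule 2, so it stays [f].
/e/ stays [e].
/b/ meets the environment for rule 3 (immediately after a vowel) → [β].
/i/ stays [i].
/d/ (between /i/ and /r/) occurs immediately after a vowel → [ð] by rule 3.
/r/ (between /d/ and /a/): rule 4 targets it, but not between two vowels → unchanged [r].
/a/ stays [a].
/j/ — not in any rule's target class → [j].

[feβiðraj]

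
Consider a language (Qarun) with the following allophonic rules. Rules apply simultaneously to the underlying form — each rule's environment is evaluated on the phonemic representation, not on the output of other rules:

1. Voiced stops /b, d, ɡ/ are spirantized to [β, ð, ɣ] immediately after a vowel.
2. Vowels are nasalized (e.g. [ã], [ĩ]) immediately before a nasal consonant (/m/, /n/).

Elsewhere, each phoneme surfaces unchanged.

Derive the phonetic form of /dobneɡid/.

[doβneɣið]

/d/ (word-initial) fails the environment for rule 1, so it stays [d].
/o/ (between /d/ and /b/) fails the environment for rule 2, so it stays [o].
/b/ — between /o/ and /n/, immediately after a vowel — surfaces as [β] (rule 1).
/e/ — between /n/ and /ɡ/; rule 2 does not apply here → [e].
/ɡ/ (between /e/ and /i/) occurs immediately after a vowel → [ɣ] by rule 1.
/i/ — between /ɡ/ and /d/; rule 2 does not apply here → [i].
Rule 1 applies to /d/ (word-final: immediately after a vowel) → [ð].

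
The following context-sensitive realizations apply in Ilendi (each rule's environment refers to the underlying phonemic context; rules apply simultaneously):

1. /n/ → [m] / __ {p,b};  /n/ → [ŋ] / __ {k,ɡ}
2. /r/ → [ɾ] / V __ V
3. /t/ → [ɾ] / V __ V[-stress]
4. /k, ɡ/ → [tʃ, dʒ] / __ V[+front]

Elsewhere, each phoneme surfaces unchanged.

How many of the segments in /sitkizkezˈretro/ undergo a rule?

2

Segments that undergo a rule: /k/ → [tʃ] (rule 4); /k/ → [tʃ] (rule 4).
All other segments surface unchanged.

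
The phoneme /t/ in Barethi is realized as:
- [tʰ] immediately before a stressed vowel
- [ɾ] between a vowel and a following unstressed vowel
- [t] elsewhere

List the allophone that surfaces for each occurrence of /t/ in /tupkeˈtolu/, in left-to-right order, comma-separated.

[t], [tʰ]

Occurrence 1 (position 1): no conditioning environment matches → elsewhere allophone [t].
Occurrence 2 (position 6): immediately before a stressed vowel → [tʰ].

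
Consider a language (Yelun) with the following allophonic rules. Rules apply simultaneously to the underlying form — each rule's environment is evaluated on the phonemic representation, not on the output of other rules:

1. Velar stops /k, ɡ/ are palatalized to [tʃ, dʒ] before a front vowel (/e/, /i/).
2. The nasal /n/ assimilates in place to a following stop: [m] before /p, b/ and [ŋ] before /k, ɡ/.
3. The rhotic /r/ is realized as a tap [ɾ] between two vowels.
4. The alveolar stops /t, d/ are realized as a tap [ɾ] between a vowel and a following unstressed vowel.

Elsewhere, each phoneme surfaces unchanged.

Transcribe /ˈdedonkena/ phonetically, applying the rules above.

[ˈdeɾoŋtʃena]

/d/ (word-initial) fails the environment for rule 4, so it stays [d].
/e/ — not in any rule's target class → [e].
/d/ (between /e/ and /o/) occurs between a vowel and a following unstressed vowel → [ɾ] by rule 4.
/o/ (between /d/ and /n/) is unaffected → [o].
/n/ meets the environment for rule 2 (before a labial or velar stop) → [ŋ].
/k/ (between /n/ and /e/) occurs before a front vowel → [tʃ] by rule 1.
/e/ — not in any rule's target class → [e].
/n/ — between /e/ and /a/; rule 2 does not apply here → [n].
/a/ (word-final): no rule targets it → [a].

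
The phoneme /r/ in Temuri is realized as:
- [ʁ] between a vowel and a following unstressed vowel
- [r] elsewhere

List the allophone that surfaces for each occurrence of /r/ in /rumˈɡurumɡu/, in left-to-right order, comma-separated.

[r], [ʁ]

Occurrence 1 (position 1): no conditioning environment matches → elsewhere allophone [r].
Occurrence 2 (position 6): between a vowel and a following unstressed vowel → [ʁ].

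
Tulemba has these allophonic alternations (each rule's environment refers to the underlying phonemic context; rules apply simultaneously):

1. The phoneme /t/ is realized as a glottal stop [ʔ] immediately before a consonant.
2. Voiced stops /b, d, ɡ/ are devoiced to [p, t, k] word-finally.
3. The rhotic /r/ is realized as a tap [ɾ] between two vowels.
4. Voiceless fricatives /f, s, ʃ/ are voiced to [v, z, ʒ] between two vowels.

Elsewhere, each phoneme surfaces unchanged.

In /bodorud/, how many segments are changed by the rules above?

2

Segments that undergo a rule: /r/ → [ɾ] (rule 3); /d/ → [t] (rule 2).
All other segments surface unchanged.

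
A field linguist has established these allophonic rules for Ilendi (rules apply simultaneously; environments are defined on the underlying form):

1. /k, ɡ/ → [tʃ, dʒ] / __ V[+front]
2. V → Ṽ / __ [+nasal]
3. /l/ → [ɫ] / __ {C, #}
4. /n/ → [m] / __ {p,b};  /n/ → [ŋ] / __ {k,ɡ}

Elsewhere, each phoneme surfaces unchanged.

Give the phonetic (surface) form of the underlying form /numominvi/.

[nũmõmĩnvi]

/n/ — word-initial; rule 4 does not apply here → [n].
/u/ — between /n/ and /m/, before a nasal consonant — surfaces as [ũ] (rule 2).
/m/ (between /u/ and /o/): no rule targets it → [m].
Rule 2 applies to /o/ (between /m/ and /m/: before a nasal consonant) → [õ].
/m/ stays [m].
Rule 2 applies to /i/ (between /m/ and /n/: before a nasal consonant) → [ĩ].
/n/ (between /i/ and /v/) is in the target of rule 4 but the environment (before a labial or velar stop) is not met → [n].
/v/ — not in any rule's target class → [v].
/i/ (word-final) fails the environment for rule 2, so it stays [i].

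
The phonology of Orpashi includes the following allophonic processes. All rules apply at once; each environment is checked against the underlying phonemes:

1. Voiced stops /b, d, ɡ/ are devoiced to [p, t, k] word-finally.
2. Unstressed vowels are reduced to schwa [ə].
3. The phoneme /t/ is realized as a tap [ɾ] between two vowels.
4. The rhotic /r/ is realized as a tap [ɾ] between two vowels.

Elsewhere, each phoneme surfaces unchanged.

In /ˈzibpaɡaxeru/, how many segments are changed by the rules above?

Segments that undergo a rule: /a/ → [ə] (rule 2); /a/ → [ə] (rule 2); /e/ → [ə] (rule 2); /r/ → [ɾ] (rule 4); /u/ → [ə] (rule 2).
All other segments surface unchanged.

5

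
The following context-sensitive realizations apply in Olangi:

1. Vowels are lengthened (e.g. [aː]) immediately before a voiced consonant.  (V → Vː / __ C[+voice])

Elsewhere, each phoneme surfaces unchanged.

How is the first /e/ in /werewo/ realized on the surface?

/e/ — between /w/ and /r/, before a voiced consonant — surfaces as [eː] (rule 1).

[eː]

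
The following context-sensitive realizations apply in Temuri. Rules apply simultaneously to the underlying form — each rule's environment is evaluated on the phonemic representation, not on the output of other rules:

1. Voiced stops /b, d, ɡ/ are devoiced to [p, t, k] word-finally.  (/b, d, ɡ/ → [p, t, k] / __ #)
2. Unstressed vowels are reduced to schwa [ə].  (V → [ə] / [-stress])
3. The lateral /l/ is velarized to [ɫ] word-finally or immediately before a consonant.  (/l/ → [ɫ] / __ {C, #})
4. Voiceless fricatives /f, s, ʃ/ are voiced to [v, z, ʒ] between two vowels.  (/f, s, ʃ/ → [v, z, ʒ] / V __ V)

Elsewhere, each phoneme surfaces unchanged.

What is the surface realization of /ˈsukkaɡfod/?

[ˈsukkəɡfət]

/s/ (word-initial) fails the environment for rule 4, so it stays [s].
/u/ (between /s/ and /k/) is in the target of rule 2 but the environment (in an unstressed syllable) is not met → [u].
/k/ (between /u/ and /k/) is unaffected → [k].
/k/ (between /k/ and /a/) is unaffected → [k].
/a/ (between /k/ and /ɡ/) occurs in an unstressed syllable → [ə] by rule 2.
/ɡ/ (between /a/ and /f/) fails the environment for rule 1, so it stays [ɡ].
/f/ (between /ɡ/ and /o/): rule 4 targets it, but not between two vowels → unchanged [f].
/o/ — between /f/ and /d/, in an unstressed syllable — surfaces as [ə] (rule 2).
Rule 1 applies to /d/ (word-final: word-finally) → [t].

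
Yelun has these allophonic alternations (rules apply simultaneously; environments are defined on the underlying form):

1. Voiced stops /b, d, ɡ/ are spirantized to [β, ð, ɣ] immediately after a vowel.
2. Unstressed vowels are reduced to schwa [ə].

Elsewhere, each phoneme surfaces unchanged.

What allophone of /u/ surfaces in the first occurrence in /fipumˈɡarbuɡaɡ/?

/u/ meets the environment for rule 2 (in an unstressed syllable) → [ə].

[ə]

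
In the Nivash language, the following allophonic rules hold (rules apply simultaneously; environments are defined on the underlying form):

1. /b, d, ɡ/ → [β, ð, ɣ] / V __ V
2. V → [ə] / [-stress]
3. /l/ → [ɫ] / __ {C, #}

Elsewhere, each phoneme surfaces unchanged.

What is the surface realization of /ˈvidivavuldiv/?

/v/ stays [v].
/i/ (between /v/ and /d/) fails the environment for rule 2, so it stays [i].
/d/ (between /i/ and /i/) occurs between two vowels → [ð] by rule 1.
/i/ — between /d/ and /v/, in an unstressed syllable — surfaces as [ə] (rule 2).
/v/ (between /i/ and /a/): no rule targets it → [v].
/a/ meets the environment for rule 2 (in an unstressed syllable) → [ə].
/v/ (between /a/ and /u/): no rule targets it → [v].
/u/ (between /v/ and /l/): in an unstressed syllable, so rule 2 applies → [ə].
/l/ (between /u/ and /d/) occurs word-finally or immediately before a consonant → [ɫ] by rule 3.
/d/ (between /l/ and /i/) is in the target of rule 1 but the environment (between two vowels) is not met → [d].
/i/ meets the environment for rule 2 (in an unstressed syllable) → [ə].
/v/ (word-final) is unaffected → [v].

[ˈviðəvəvəɫdəv]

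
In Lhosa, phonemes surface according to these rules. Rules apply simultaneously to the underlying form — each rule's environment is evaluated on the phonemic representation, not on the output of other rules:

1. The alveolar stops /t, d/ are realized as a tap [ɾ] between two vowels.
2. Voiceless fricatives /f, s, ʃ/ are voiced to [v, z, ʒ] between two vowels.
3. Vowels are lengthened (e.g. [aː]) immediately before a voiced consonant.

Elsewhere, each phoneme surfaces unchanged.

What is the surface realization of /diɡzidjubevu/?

[diːɡziːdjuːbeːvu]

/d/ (word-initial) is in the target of rule 1 but the environment (between two vowels) is not met → [d].
/i/ (between /d/ and /ɡ/): before a voiced consonant, so rule 3 applies → [iː].
/ɡ/ — not in any rule's target class → [ɡ].
/z/ — not in any rule's target class → [z].
Rule 3 applies to /i/ (between /z/ and /d/: before a voiced consonant) → [iː].
/d/ (between /i/ and /j/) is in the target of rule 1 but the environment (between two vowels) is not met → [d].
/j/ — not in any rule's target class → [j].
/u/ meets the environment for rule 3 (before a voiced consonant) → [uː].
/b/ — not in any rule's target class → [b].
/e/ meets the environment for rule 3 (before a voiced consonant) → [eː].
/v/ — not in any rule's target class → [v].
/u/ (word-final) is in the target of rule 3 but the environment (before a voiced consonant) is not met → [u].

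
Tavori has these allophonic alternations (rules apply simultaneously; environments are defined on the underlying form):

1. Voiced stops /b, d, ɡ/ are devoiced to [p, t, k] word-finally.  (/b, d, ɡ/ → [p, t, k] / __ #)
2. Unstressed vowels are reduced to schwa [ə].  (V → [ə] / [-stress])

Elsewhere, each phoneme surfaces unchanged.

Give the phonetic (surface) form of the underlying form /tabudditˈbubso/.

[təbəddətˈbubsə]

/t/ (word-initial) is unaffected → [t].
/a/ (between /t/ and /b/) occurs in an unstressed syllable → [ə] by rule 2.
/b/ (between /a/ and /u/): rule 1 targets it, but not word-finally → unchanged [b].
/u/ (between /b/ and /d/) occurs in an unstressed syllable → [ə] by rule 2.
/d/ (between /u/ and /d/) fails the environment for rule 1, so it stays [d].
/d/ (between /d/ and /i/) is in the target of rule 1 but the environment (word-finally) is not met → [d].
Rule 2 applies to /i/ (between /d/ and /t/: in an unstressed syllable) → [ə].
/t/ — not in any rule's target class → [t].
/b/ (between /t/ and /u/): rule 1 targets it, but not word-finally → unchanged [b].
/u/ (between /b/ and /b/): rule 2 targets it, but not in an unstressed syllable → unchanged [u].
/b/ — between /u/ and /s/; rule 1 does not apply here → [b].
/s/ (between /b/ and /o/) is unaffected → [s].
/o/ — word-final, in an unstressed syllable — surfaces as [ə] (rule 2).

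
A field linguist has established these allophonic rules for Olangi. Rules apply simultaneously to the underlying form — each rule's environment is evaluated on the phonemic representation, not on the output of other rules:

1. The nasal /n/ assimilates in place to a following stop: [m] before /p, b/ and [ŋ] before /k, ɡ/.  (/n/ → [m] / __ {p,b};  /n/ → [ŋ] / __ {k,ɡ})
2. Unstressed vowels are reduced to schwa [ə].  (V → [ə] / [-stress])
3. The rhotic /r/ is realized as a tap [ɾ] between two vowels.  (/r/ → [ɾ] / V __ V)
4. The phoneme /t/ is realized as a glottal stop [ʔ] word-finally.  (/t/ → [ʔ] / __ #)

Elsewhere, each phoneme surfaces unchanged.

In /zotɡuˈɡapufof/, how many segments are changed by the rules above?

Segments that undergo a rule: /o/ → [ə] (rule 2); /u/ → [ə] (rule 2); /u/ → [ə] (rule 2); /o/ → [ə] (rule 2).
All other segments surface unchanged.

4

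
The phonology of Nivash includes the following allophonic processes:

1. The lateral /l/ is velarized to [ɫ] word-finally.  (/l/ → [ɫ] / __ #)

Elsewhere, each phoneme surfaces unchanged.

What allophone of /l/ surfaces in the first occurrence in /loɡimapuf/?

[l]

/l/ (word-initial) fails the environment for rule 1, so it stays [l].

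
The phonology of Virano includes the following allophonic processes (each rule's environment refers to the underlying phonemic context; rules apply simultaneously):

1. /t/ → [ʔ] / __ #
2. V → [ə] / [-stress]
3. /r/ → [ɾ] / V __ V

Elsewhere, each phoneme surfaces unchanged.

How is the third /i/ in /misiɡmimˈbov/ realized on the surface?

[ə]

/i/ (between /m/ and /m/): in an unstressed syllable, so rule 2 applies → [ə].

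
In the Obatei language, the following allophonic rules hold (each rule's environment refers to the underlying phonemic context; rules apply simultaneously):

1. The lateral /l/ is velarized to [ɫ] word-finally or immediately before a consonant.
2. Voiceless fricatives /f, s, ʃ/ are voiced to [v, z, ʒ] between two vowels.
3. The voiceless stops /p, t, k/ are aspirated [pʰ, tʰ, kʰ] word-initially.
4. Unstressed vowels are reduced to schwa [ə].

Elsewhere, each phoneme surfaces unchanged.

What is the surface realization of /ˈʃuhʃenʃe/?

[ˈʃuhʃənʃə]

/ʃ/ (word-initial) fails the environment for rule 2, so it stays [ʃ].
/u/ (between /ʃ/ and /h/) is in the target of rule 4 but the environment (in an unstressed syllable) is not met → [u].
/h/ stays [h].
/ʃ/ (between /h/ and /e/) is in the target of rule 2 but the environment (between two vowels) is not met → [ʃ].
/e/ (between /ʃ/ and /n/): in an unstressed syllable, so rule 4 applies → [ə].
/n/ (between /e/ and /ʃ/) is unaffected → [n].
/ʃ/ — between /n/ and /e/; rule 2 does not apply here → [ʃ].
/e/ meets the environment for rule 4 (in an unstressed syllable) → [ə].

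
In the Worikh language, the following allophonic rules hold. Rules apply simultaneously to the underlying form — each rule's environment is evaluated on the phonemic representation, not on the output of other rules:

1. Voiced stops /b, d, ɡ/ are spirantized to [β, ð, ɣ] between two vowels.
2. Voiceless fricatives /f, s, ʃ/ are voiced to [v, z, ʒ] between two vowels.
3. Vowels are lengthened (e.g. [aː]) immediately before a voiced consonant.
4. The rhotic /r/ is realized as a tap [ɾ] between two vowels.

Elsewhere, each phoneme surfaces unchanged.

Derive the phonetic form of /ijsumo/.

/i/ meets the environment for rule 3 (before a voiced consonant) → [iː].
/s/ (between /j/ and /u/) fails the environment for rule 2, so it stays [s].
/u/ — between /s/ and /m/, before a voiced consonant — surfaces as [uː] (rule 3).
/o/ (word-final) fails the environment for rule 3, so it stays [o].

[iːjsuːmo]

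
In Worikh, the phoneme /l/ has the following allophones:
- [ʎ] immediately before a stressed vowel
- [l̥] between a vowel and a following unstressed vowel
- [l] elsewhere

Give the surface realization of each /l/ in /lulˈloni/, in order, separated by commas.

[l], [l], [ʎ]

Occurrence 1 (position 1): no conditioning environment matches → elsewhere allophone [l].
Occurrence 2 (position 3): no conditioning environment matches → elsewhere allophone [l].
Occurrence 3 (position 4): immediately before a stressed vowel → [ʎ].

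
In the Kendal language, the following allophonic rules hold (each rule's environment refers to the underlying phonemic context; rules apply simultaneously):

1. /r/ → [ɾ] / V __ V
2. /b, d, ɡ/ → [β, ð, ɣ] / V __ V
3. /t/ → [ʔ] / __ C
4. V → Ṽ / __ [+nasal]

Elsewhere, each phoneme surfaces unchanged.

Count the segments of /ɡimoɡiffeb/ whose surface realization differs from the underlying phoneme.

Segments that undergo a rule: /i/ → [ĩ] (rule 4); /ɡ/ → [ɣ] (rule 2).
All other segments surface unchanged.

2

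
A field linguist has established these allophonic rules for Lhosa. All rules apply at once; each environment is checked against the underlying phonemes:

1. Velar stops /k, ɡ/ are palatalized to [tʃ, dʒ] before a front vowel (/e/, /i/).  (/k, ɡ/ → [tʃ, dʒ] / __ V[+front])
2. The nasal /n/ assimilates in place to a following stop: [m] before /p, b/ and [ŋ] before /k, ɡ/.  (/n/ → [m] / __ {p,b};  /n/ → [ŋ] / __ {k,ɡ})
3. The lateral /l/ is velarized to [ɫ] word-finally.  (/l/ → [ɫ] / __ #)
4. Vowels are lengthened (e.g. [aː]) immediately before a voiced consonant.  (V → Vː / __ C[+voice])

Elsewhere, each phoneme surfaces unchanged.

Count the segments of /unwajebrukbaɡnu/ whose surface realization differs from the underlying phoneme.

Segments that undergo a rule: /u/ → [uː] (rule 4); /a/ → [aː] (rule 4); /e/ → [eː] (rule 4); /a/ → [aː] (rule 4).
All other segments surface unchanged.

4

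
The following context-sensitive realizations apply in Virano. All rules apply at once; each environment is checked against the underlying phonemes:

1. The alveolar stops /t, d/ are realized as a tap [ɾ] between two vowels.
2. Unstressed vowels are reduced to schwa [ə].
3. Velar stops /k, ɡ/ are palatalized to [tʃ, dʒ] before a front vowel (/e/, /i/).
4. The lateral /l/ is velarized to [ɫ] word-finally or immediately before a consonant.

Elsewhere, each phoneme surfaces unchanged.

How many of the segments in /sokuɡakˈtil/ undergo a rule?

4

Segments that undergo a rule: /o/ → [ə] (rule 2); /u/ → [ə] (rule 2); /a/ → [ə] (rule 2); /l/ → [ɫ] (rule 4).
All other segments surface unchanged.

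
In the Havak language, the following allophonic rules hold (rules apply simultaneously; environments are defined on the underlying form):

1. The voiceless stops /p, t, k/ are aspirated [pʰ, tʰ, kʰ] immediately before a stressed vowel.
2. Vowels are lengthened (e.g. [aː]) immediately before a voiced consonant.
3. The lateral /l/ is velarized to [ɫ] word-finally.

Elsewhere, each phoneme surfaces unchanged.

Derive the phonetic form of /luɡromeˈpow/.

[luːɡroːmeˈpʰoːw]

/l/ — word-initial; rule 3 does not apply here → [l].
/u/ (between /l/ and /ɡ/): before a voiced consonant, so rule 2 applies → [uː].
/ɡ/ (between /u/ and /r/): no rule targets it → [ɡ].
/r/ — not in any rule's target class → [r].
/o/ (between /r/ and /m/) occurs before a voiced consonant → [oː] by rule 2.
/m/ (between /o/ and /e/) is unaffected → [m].
/e/ (between /m/ and /p/): rule 2 targets it, but not before a voiced consonant → unchanged [e].
/p/ meets the environment for rule 1 (immediately before a stressed vowel) → [pʰ].
Rule 2 applies to /o/ (between /p/ and /w/: before a voiced consonant) → [oː].
/w/ stays [w].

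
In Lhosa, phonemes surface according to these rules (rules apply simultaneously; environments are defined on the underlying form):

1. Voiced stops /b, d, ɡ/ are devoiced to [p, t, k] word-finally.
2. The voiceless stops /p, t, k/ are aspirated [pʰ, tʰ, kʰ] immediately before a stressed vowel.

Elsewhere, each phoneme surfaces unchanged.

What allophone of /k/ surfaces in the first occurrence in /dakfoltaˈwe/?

/k/ — between /a/ and /f/; rule 2 does not apply here → [k].

[k]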